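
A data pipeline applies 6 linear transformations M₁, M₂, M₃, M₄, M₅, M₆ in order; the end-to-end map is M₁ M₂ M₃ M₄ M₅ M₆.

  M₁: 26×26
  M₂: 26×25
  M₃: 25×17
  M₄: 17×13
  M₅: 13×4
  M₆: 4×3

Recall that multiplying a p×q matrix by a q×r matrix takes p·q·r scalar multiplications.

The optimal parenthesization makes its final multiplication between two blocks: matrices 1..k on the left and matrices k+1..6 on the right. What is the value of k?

1

Adjacent pairs: M₁M₂ = 26·26·25 = 16900; M₂M₃ = 26·25·17 = 11050; M₃M₄ = 25·17·13 = 5525; M₄M₅ = 17·13·4 = 884; M₅M₆ = 13·4·3 = 156.
Length 3: M₁..M₃: k=1: 0+11050+26·26·17=22542; k=2: 16900+0+26·25·17=27950 → min 22542 | M₂..M₄: k=2: 0+5525+26·25·13=13975; k=3: 11050+0+26·17·13=16796 → min 13975 | M₃..M₅: k=3: 0+884+25·17·4=2584; k=4: 5525+0+25·13·4=6825 → min 2584 | M₄..M₆: k=4: 0+156+17·13·3=819; k=5: 884+0+17·4·3=1088 → min 819.
Length 4: M₁..M₄: k=1: 0+13975+26·26·13=22763; k=2: 16900+5525+26·25·13=30875; k=3: 22542+0+26·17·13=28288 → min 22763 | M₂..M₅: k=2: 0+2584+26·25·4=5184; k=3: 11050+884+26·17·4=13702; k=4: 13975+0+26·13·4=15327 → min 5184 | M₃..M₆: k=3: 0+819+25·17·3=2094; k=4: 5525+156+25·13·3=6656; k=5: 2584+0+25·4·3=2884 → min 2094.
Length 5: M₁..M₅: k=1: 0+5184+26·26·4=7888; k=2: 16900+2584+26·25·4=22084; k=3: 22542+884+26·17·4=25194; k=4: 22763+0+26·13·4=24115 → min 7888 | M₂..M₆: k=2: 0+2094+26·25·3=4044; k=3: 11050+819+26·17·3=13195; k=4: 13975+156+26·13·3=15145; k=5: 5184+0+26·4·3=5496 → min 4044.
Top-level splits: k=1: (M₁..M₁)·(M₂..M₆) → 0+4044+26·26·3 = 6072; k=2: (M₁..M₂)·(M₃..M₆) → 16900+2094+26·25·3 = 20944; k=3: (M₁..M₃)·(M₄..M₆) → 22542+819+26·17·3 = 24687; k=4: (M₁..M₄)·(M₅..M₆) → 22763+156+26·13·3 = 23933; k=5: (M₁..M₅)·(M₆..M₆) → 7888+0+26·4·3 = 8200.
Best split is after M₁, i.e. k = 1.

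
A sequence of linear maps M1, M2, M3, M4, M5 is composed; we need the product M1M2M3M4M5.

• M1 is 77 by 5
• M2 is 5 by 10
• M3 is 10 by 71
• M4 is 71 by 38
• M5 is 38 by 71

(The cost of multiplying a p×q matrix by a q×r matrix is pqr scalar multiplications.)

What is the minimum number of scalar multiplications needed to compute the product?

Adjacent pairs: M1M2 = 77·5·10 = 3850; M2M3 = 5·10·71 = 3550; M3M4 = 10·71·38 = 26980; M4M5 = 71·38·71 = 191558.
Length 3: M1..M3: k=1: 0+3550+77·5·71=30885; k=2: 3850+0+77·10·71=58520 → min 30885 | M2..M4: k=2: 0+26980+5·10·38=28880; k=3: 3550+0+5·71·38=17040 → min 17040 | M3..M5: k=3: 0+191558+10·71·71=241968; k=4: 26980+0+10·38·71=53960 → min 53960.
Length 4: M1..M4: k=1: 0+17040+77·5·38=31670; k=2: 3850+26980+77·10·38=60090; k=3: 30885+0+77·71·38=238631 → min 31670 | M2..M5: k=2: 0+53960+5·10·71=57510; k=3: 3550+191558+5·71·71=220313; k=4: 17040+0+5·38·71=30530 → min 30530.
Length 5: M1..M5: k=1: 0+30530+77·5·71=57865; k=2: 3850+53960+77·10·71=112480; k=3: 30885+191558+77·71·71=610600; k=4: 31670+0+77·38·71=239416 → min 57865.
Optimal order: (M1(((M2M3)M4)M5)) with cost 57865.

57865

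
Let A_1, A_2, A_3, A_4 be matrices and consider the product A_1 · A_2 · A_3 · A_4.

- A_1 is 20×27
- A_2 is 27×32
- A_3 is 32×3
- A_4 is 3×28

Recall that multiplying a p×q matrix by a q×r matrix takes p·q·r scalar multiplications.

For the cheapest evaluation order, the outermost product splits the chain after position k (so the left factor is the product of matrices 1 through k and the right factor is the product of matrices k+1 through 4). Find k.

3

Adjacent pairs: A_1A_2 = 20·27·32 = 17280; A_2A_3 = 27·32·3 = 2592; A_3A_4 = 32·3·28 = 2688.
Length 3: A_1..A_3: k=1: 0+2592+20·27·3=4212; k=2: 17280+0+20·32·3=19200 → min 4212 | A_2..A_4: k=2: 0+2688+27·32·28=26880; k=3: 2592+0+27·3·28=4860 → min 4860.
Top-level splits: k=1: (A_1..A_1)·(A_2..A_4) → 0+4860+20·27·28 = 19980; k=2: (A_1..A_2)·(A_3..A_4) → 17280+2688+20·32·28 = 37888; k=3: (A_1..A_3)·(A_4..A_4) → 4212+0+20·3·28 = 5892.
Best split is after A_3, i.e. k = 3.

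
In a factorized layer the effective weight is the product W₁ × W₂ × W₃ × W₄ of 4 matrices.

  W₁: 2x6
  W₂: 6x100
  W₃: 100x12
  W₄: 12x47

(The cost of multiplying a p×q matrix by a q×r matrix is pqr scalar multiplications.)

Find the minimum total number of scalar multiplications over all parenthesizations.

Adjacent pairs: W₁W₂ = 2·6·100 = 1200; W₂W₃ = 6·100·12 = 7200; W₃W₄ = 100·12·47 = 56400.
Length 3: W₁..W₃: k=1: 0+7200+2·6·12=7344; k=2: 1200+0+2·100·12=3600 → min 3600 | W₂..W₄: k=2: 0+56400+6·100·47=84600; k=3: 7200+0+6·12·47=10584 → min 10584.
Length 4: W₁..W₄: k=1: 0+10584+2·6·47=11148; k=2: 1200+56400+2·100·47=67000; k=3: 3600+0+2·12·47=4728 → min 4728.
Optimal order: (((W₁ × W₂) × W₃) × W₄) with cost 4728.

4728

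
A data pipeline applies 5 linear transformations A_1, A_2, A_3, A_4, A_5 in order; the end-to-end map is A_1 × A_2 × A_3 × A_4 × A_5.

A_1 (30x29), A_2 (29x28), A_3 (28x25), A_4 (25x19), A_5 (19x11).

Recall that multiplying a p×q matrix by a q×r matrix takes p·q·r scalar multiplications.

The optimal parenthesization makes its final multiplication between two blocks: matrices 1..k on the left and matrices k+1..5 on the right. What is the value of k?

1

Adjacent pairs: A_1A_2 = 30·29·28 = 24360; A_2A_3 = 29·28·25 = 20300; A_3A_4 = 28·25·19 = 13300; A_4A_5 = 25·19·11 = 5225.
Length 3: A_1..A_3: k=1: 0+20300+30·29·25=42050; k=2: 24360+0+30·28·25=45360 → min 42050 | A_2..A_4: k=2: 0+13300+29·28·19=28728; k=3: 20300+0+29·25·19=34075 → min 28728 | A_3..A_5: k=3: 0+5225+28·25·11=12925; k=4: 13300+0+28·19·11=19152 → min 12925.
Length 4: A_1..A_4: k=1: 0+28728+30·29·19=45258; k=2: 24360+13300+30·28·19=53620; k=3: 42050+0+30·25·19=56300 → min 45258 | A_2..A_5: k=2: 0+12925+29·28·11=21857; k=3: 20300+5225+29·25·11=33500; k=4: 28728+0+29·19·11=34789 → min 21857.
Top-level splits: k=1: (A_1..A_1)·(A_2..A_5) → 0+21857+30·29·11 = 31427; k=2: (A_1..A_2)·(A_3..A_5) → 24360+12925+30·28·11 = 46525; k=3: (A_1..A_3)·(A_4..A_5) → 42050+5225+30·25·11 = 55525; k=4: (A_1..A_4)·(A_5..A_5) → 45258+0+30·19·11 = 51528.
Best split is after A_1, i.e. k = 1.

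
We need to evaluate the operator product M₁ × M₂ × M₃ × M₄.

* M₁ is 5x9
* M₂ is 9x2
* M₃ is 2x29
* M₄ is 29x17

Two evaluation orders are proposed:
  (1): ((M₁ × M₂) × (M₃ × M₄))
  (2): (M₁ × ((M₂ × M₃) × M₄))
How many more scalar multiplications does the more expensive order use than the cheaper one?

4478

Order (1) = ((M₁ × M₂) × (M₃ × M₄)): (M₁ × M₂): 5×9 by 9×2 → 5×2, cost 5·9·2 = 90; (M₃ × M₄): 2×29 by 29×17 → 2×17, cost 2·29·17 = 986; ((M₁ × M₂) × (M₃ × M₄)): 5×2 by 2×17 → 5×17, cost 5·2·17 = 170; cumulative 1246. Total 1246.
Order (2) = (M₁ × ((M₂ × M₃) × M₄)): (M₂ × M₃): 9×2 by 2×29 → 9×29, cost 9·2·29 = 522; ((M₂ × M₃) × M₄): 9×29 by 29×17 → 9×17, cost 9·29·17 = 4437; cumulative 4959; (M₁ × ((M₂ × M₃) × M₄)): 5×9 by 9×17 → 5×17, cost 5·9·17 = 765; cumulative 5724. Total 5724.
Difference: |1246 − 5724| = 4478.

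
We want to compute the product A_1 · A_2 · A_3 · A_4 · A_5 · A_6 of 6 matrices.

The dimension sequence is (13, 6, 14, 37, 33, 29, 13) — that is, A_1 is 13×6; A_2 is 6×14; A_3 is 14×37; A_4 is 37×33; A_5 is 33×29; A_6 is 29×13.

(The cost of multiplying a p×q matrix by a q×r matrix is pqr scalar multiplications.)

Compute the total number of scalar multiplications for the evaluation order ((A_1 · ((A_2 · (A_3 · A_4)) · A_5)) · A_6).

(A_3 · A_4): 14×37 by 37×33 → 14×33, cost 14·37·33 = 17094
(A_2 · (A_3 · A_4)): 6×14 by 14×33 → 6×33, cost 6·14·33 = 2772; cumulative 19866
((A_2 · (A_3 · A_4)) · A_5): 6×33 by 33×29 → 6×29, cost 6·33·29 = 5742; cumulative 25608
(A_1 · ((A_2 · (A_3 · A_4)) · A_5)): 13×6 by 6×29 → 13×29, cost 13·6·29 = 2262; cumulative 27870
((A_1 · ((A_2 · (A_3 · A_4)) · A_5)) · A_6): 13×29 by 29×13 → 13×13, cost 13·29·13 = 4901; cumulative 32771
Total: 32771 scalar multiplications.

32771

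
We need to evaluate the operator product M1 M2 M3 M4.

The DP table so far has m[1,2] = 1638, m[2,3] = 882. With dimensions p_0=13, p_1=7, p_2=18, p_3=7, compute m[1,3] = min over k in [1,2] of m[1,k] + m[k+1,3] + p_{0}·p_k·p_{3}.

1519

m[1,3] = min over k∈[1,2] of m[1,k]+m[k+1,3]+p_{0}·p_k·p_{3}.
k=1: 0 + 882 + 13·7·7 = 1519; k=2: 1638 + 0 + 13·18·7 = 3276.
Minimum: 1519 at k=1.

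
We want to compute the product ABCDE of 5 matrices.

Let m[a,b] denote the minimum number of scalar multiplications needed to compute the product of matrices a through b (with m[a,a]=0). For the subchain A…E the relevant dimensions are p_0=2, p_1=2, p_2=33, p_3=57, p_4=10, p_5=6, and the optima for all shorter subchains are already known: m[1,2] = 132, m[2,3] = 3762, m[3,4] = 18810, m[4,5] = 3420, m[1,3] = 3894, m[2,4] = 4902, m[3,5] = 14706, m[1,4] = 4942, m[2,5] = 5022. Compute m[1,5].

5046

m[1,5] = min over k∈[1,4] of m[1,k]+m[k+1,5]+p_{0}·p_k·p_{5}.
k=1: 0 + 5022 + 2·2·6 = 5046; k=2: 132 + 14706 + 2·33·6 = 15234; k=3: 3894 + 3420 + 2·57·6 = 7998; k=4: 4942 + 0 + 2·10·6 = 5062.
Minimum: 5046 at k=1.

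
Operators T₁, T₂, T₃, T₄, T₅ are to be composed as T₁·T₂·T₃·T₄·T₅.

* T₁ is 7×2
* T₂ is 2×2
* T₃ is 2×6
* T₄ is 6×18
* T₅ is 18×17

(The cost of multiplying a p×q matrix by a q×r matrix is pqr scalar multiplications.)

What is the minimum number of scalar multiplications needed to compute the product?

Adjacent pairs: T₁T₂ = 7·2·2 = 28; T₂T₃ = 2·2·6 = 24; T₃T₄ = 2·6·18 = 216; T₄T₅ = 6·18·17 = 1836.
Length 3: T₁..T₃: k=1: 0+24+7·2·6=108; k=2: 28+0+7·2·6=112 → min 108 | T₂..T₄: k=2: 0+216+2·2·18=288; k=3: 24+0+2·6·18=240 → min 240 | T₃..T₅: k=3: 0+1836+2·6·17=2040; k=4: 216+0+2·18·17=828 → min 828.
Length 4: T₁..T₄: k=1: 0+240+7·2·18=492; k=2: 28+216+7·2·18=496; k=3: 108+0+7·6·18=864 → min 492 | T₂..T₅: k=2: 0+828+2·2·17=896; k=3: 24+1836+2·6·17=2064; k=4: 240+0+2·18·17=852 → min 852.
Length 5: T₁..T₅: k=1: 0+852+7·2·17=1090; k=2: 28+828+7·2·17=1094; k=3: 108+1836+7·6·17=2658; k=4: 492+0+7·18·17=2634 → min 1090.
Optimal order: (T₁·(((T₂·T₃)·T₄)·T₅)) with cost 1090.

1090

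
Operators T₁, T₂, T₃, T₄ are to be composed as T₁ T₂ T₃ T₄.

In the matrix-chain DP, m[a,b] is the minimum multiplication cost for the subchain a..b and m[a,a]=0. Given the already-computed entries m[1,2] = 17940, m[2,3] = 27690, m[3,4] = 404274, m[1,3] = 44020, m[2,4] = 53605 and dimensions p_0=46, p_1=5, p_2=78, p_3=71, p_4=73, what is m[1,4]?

70395

m[1,4] = min over k∈[1,3] of m[1,k]+m[k+1,4]+p_{0}·p_k·p_{4}.
k=1: 0 + 53605 + 46·5·73 = 70395; k=2: 17940 + 404274 + 46·78·73 = 684138; k=3: 44020 + 0 + 46·71·73 = 282438.
Minimum: 70395 at k=1.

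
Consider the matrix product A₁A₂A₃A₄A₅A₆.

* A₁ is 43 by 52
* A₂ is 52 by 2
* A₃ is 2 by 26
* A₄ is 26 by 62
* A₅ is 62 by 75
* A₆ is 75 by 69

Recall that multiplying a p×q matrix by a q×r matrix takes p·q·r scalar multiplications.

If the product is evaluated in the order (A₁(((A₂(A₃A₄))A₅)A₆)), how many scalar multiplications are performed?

(A₃A₄): 2×26 by 26×62 → 2×62, cost 2·26·62 = 3224
(A₂(A₃A₄)): 52×2 by 2×62 → 52×62, cost 52·2·62 = 6448; cumulative 9672
((A₂(A₃A₄))A₅): 52×62 by 62×75 → 52×75, cost 52·62·75 = 241800; cumulative 251472
(((A₂(A₃A₄))A₅)A₆): 52×75 by 75×69 → 52×69, cost 52·75·69 = 269100; cumulative 520572
(A₁(((A₂(A₃A₄))A₅)A₆)): 43×52 by 52×69 → 43×69, cost 43·52·69 = 154284; cumulative 674856
Total: 674856 scalar multiplications.

674856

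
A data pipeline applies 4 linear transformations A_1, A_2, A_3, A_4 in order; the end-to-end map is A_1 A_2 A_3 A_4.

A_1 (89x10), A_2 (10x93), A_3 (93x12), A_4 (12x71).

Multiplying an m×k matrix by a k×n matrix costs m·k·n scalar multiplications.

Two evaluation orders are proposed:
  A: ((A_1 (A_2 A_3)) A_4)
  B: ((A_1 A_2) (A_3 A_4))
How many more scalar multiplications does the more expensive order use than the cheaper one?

Order A = ((A_1 (A_2 A_3)) A_4): (A_2 A_3): 10×93 by 93×12 → 10×12, cost 10·93·12 = 11160; (A_1 (A_2 A_3)): 89×10 by 10×12 → 89×12, cost 89·10·12 = 10680; cumulative 21840; ((A_1 (A_2 A_3)) A_4): 89×12 by 12×71 → 89×71, cost 89·12·71 = 75828; cumulative 97668. Total 97668.
Order B = ((A_1 A_2) (A_3 A_4)): (A_1 A_2): 89×10 by 10×93 → 89×93, cost 89·10·93 = 82770; (A_3 A_4): 93×12 by 12×71 → 93×71, cost 93·12·71 = 79236; ((A_1 A_2) (A_3 A_4)): 89×93 by 93×71 → 89×71, cost 89·93·71 = 587667; cumulative 749673. Total 749673.
Difference: |97668 − 749673| = 652005.

652005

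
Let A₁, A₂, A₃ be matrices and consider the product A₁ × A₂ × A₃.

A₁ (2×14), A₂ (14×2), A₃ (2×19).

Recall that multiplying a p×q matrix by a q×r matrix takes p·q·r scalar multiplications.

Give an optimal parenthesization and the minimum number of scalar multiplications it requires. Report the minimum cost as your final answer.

(A₁ × (A₂ × A₃)): cost 1064.
((A₁ × A₂) × A₃): cost 132.
Optimal: ((A₁ × A₂) × A₃) with cost 132.

132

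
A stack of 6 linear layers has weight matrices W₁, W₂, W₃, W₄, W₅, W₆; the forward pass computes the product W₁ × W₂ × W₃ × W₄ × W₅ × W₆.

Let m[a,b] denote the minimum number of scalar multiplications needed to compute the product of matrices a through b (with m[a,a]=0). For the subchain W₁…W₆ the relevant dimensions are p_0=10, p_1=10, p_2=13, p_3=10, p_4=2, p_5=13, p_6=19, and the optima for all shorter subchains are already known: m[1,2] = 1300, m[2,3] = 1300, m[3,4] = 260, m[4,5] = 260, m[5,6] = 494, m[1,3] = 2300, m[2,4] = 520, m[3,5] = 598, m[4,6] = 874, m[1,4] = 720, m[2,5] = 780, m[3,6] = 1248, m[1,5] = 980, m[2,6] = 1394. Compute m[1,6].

m[1,6] = min over k∈[1,5] of m[1,k]+m[k+1,6]+p_{0}·p_k·p_{6}.
k=1: 0 + 1394 + 10·10·19 = 3294; k=2: 1300 + 1248 + 10·13·19 = 5018; k=3: 2300 + 874 + 10·10·19 = 5074; k=4: 720 + 494 + 10·2·19 = 1594; k=5: 980 + 0 + 10·13·19 = 3450.
Minimum: 1594 at k=4.

1594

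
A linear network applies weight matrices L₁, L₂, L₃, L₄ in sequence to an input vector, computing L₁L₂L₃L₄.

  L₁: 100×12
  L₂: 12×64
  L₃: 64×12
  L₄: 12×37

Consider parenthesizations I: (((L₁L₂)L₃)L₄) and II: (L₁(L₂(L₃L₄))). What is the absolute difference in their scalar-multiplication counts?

96768

Order I = (((L₁L₂)L₃)L₄): (L₁L₂): 100×12 by 12×64 → 100×64, cost 100·12·64 = 76800; ((L₁L₂)L₃): 100×64 by 64×12 → 100×12, cost 100·64·12 = 76800; cumulative 153600; (((L₁L₂)L₃)L₄): 100×12 by 12×37 → 100×37, cost 100·12·37 = 44400; cumulative 198000. Total 198000.
Order II = (L₁(L₂(L₃L₄))): (L₃L₄): 64×12 by 12×37 → 64×37, cost 64·12·37 = 28416; (L₂(L₃L₄)): 12×64 by 64×37 → 12×37, cost 12·64·37 = 28416; cumulative 56832; (L₁(L₂(L₃L₄))): 100×12 by 12×37 → 100×37, cost 100·12·37 = 44400; cumulative 101232. Total 101232.
Difference: |198000 − 101232| = 96768.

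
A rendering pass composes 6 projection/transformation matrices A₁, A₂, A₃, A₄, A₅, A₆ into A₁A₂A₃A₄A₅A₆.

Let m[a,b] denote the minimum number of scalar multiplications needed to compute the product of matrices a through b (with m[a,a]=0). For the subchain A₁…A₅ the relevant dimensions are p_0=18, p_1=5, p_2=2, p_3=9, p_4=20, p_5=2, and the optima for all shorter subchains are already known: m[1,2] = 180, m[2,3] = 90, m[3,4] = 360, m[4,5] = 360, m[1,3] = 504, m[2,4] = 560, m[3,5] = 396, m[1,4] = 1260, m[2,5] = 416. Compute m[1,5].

m[1,5] = min over k∈[1,4] of m[1,k]+m[k+1,5]+p_{0}·p_k·p_{5}.
k=1: 0 + 416 + 18·5·2 = 596; k=2: 180 + 396 + 18·2·2 = 648; k=3: 504 + 360 + 18·9·2 = 1188; k=4: 1260 + 0 + 18·20·2 = 1980.
Minimum: 596 at k=1.

596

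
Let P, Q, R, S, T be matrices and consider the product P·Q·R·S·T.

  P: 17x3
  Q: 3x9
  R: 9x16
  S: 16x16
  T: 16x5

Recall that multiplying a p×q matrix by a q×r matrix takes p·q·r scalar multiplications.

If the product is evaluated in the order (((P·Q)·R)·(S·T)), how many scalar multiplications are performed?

5547

(P·Q): 17×3 by 3×9 → 17×9, cost 17·3·9 = 459
((P·Q)·R): 17×9 by 9×16 → 17×16, cost 17·9·16 = 2448; cumulative 2907
(S·T): 16×16 by 16×5 → 16×5, cost 16·16·5 = 1280
(((P·Q)·R)·(S·T)): 17×16 by 16×5 → 17×5, cost 17·16·5 = 1360; cumulative 5547
Total: 5547 scalar multiplications.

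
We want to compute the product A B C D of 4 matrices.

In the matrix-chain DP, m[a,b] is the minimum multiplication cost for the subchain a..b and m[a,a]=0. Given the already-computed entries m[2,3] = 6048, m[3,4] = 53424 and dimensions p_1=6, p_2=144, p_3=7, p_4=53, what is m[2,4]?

m[2,4] = min over k∈[2,3] of m[2,k]+m[k+1,4]+p_{1}·p_k·p_{4}.
k=2: 0 + 53424 + 6·144·53 = 99216; k=3: 6048 + 0 + 6·7·53 = 8274.
Minimum: 8274 at k=3.

8274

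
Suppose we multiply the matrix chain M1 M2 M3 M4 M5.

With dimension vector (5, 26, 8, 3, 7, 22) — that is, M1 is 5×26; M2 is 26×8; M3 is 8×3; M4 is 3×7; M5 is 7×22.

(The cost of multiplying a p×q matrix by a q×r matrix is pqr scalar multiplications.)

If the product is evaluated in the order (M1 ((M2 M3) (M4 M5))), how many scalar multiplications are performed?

(M2 M3): 26×8 by 8×3 → 26×3, cost 26·8·3 = 624
(M4 M5): 3×7 by 7×22 → 3×22, cost 3·7·22 = 462
((M2 M3) (M4 M5)): 26×3 by 3×22 → 26×22, cost 26·3·22 = 1716; cumulative 2802
(M1 ((M2 M3) (M4 M5))): 5×26 by 26×22 → 5×22, cost 5·26·22 = 2860; cumulative 5662
Total: 5662 scalar multiplications.

5662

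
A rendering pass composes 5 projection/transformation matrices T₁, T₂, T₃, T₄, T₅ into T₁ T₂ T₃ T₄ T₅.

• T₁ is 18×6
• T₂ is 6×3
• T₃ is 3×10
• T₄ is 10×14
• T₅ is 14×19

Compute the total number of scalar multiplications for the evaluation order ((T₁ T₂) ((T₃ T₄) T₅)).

2568

(T₁ T₂): 18×6 by 6×3 → 18×3, cost 18·6·3 = 324
(T₃ T₄): 3×10 by 10×14 → 3×14, cost 3·10·14 = 420
((T₃ T₄) T₅): 3×14 by 14×19 → 3×19, cost 3·14·19 = 798; cumulative 1218
((T₁ T₂) ((T₃ T₄) T₅)): 18×3 by 3×19 → 18×19, cost 18·3·19 = 1026; cumulative 2568
Total: 2568 scalar multiplications.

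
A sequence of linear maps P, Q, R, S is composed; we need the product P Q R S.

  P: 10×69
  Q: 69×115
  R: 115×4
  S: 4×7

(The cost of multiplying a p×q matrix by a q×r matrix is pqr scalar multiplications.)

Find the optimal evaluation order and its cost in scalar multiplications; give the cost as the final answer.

Adjacent pairs: PQ = 10·69·115 = 79350; QR = 69·115·4 = 31740; RS = 115·4·7 = 3220.
Length 3: P..R: k=1: 0+31740+10·69·4=34500; k=2: 79350+0+10·115·4=83950 → min 34500 | Q..S: k=2: 0+3220+69·115·7=58765; k=3: 31740+0+69·4·7=33672 → min 33672.
Length 4: P..S: k=1: 0+33672+10·69·7=38502; k=2: 79350+3220+10·115·7=90620; k=3: 34500+0+10·4·7=34780 → min 34780.
Optimal parenthesization: ((P (Q R)) S) with cost 34780.

34780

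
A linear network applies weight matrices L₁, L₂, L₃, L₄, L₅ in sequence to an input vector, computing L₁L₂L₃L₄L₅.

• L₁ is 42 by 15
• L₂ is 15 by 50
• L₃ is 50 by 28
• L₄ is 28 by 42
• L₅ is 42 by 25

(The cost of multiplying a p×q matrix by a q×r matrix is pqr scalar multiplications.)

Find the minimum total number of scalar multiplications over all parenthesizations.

70140

Adjacent pairs: L₁L₂ = 42·15·50 = 31500; L₂L₃ = 15·50·28 = 21000; L₃L₄ = 50·28·42 = 58800; L₄L₅ = 28·42·25 = 29400.
Length 3: L₁..L₃: k=1: 0+21000+42·15·28=38640; k=2: 31500+0+42·50·28=90300 → min 38640 | L₂..L₄: k=2: 0+58800+15·50·42=90300; k=3: 21000+0+15·28·42=38640 → min 38640 | L₃..L₅: k=3: 0+29400+50·28·25=64400; k=4: 58800+0+50·42·25=111300 → min 64400.
Length 4: L₁..L₄: k=1: 0+38640+42·15·42=65100; k=2: 31500+58800+42·50·42=178500; k=3: 38640+0+42·28·42=88032 → min 65100 | L₂..L₅: k=2: 0+64400+15·50·25=83150; k=3: 21000+29400+15·28·25=60900; k=4: 38640+0+15·42·25=54390 → min 54390.
Length 5: L₁..L₅: k=1: 0+54390+42·15·25=70140; k=2: 31500+64400+42·50·25=148400; k=3: 38640+29400+42·28·25=97440; k=4: 65100+0+42·42·25=109200 → min 70140.
Optimal order: (L₁(((L₂L₃)L₄)L₅)) with cost 70140.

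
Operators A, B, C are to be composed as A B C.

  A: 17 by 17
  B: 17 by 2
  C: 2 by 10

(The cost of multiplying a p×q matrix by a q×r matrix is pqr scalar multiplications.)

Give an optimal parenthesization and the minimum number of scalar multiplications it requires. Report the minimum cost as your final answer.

(A (B C)): cost 3230.
((A B) C): cost 918.
Optimal: ((A B) C) with cost 918.

918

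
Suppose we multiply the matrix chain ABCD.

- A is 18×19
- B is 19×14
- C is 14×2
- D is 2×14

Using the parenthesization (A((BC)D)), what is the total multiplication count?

5852

(BC): 19×14 by 14×2 → 19×2, cost 19·14·2 = 532
((BC)D): 19×2 by 2×14 → 19×14, cost 19·2·14 = 532; cumulative 1064
(A((BC)D)): 18×19 by 19×14 → 18×14, cost 18·19·14 = 4788; cumulative 5852
Total: 5852 scalar multiplications.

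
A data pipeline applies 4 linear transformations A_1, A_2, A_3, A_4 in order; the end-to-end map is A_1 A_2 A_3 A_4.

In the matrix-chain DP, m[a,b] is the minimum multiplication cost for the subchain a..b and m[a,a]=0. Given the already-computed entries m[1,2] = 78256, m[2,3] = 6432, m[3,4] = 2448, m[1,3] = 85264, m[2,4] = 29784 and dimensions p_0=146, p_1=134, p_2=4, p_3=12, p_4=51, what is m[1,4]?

110488

m[1,4] = min over k∈[1,3] of m[1,k]+m[k+1,4]+p_{0}·p_k·p_{4}.
k=1: 0 + 29784 + 146·134·51 = 1027548; k=2: 78256 + 2448 + 146·4·51 = 110488; k=3: 85264 + 0 + 146·12·51 = 174616.
Minimum: 110488 at k=2.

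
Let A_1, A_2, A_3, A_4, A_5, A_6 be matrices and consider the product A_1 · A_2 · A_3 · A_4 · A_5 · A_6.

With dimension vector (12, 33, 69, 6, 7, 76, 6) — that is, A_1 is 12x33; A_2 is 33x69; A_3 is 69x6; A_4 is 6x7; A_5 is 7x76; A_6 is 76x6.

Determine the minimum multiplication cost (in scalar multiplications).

19914

Adjacent pairs: A_1A_2 = 12·33·69 = 27324; A_2A_3 = 33·69·6 = 13662; A_3A_4 = 69·6·7 = 2898; A_4A_5 = 6·7·76 = 3192; A_5A_6 = 7·76·6 = 3192.
Length 3: A_1..A_3: k=1: 0+13662+12·33·6=16038; k=2: 27324+0+12·69·6=32292 → min 16038 | A_2..A_4: k=2: 0+2898+33·69·7=18837; k=3: 13662+0+33·6·7=15048 → min 15048 | A_3..A_5: k=3: 0+3192+69·6·76=34656; k=4: 2898+0+69·7·76=39606 → min 34656 | A_4..A_6: k=4: 0+3192+6·7·6=3444; k=5: 3192+0+6·76·6=5928 → min 3444.
Length 4: A_1..A_4: k=1: 0+15048+12·33·7=17820; k=2: 27324+2898+12·69·7=36018; k=3: 16038+0+12·6·7=16542 → min 16542 | A_2..A_5: k=2: 0+34656+33·69·76=207708; k=3: 13662+3192+33·6·76=31902; k=4: 15048+0+33·7·76=32604 → min 31902 | A_3..A_6: k=3: 0+3444+69·6·6=5928; k=4: 2898+3192+69·7·6=8988; k=5: 34656+0+69·76·6=66120 → min 5928.
Length 5: A_1..A_5: k=1: 0+31902+12·33·76=61998; k=2: 27324+34656+12·69·76=124908; k=3: 16038+3192+12·6·76=24702; k=4: 16542+0+12·7·76=22926 → min 22926 | A_2..A_6: k=2: 0+5928+33·69·6=19590; k=3: 13662+3444+33·6·6=18294; k=4: 15048+3192+33·7·6=19626; k=5: 31902+0+33·76·6=46950 → min 18294.
Length 6: A_1..A_6: k=1: 0+18294+12·33·6=20670; k=2: 27324+5928+12·69·6=38220; k=3: 16038+3444+12·6·6=19914; k=4: 16542+3192+12·7·6=20238; k=5: 22926+0+12·76·6=28398 → min 19914.
Optimal order: ((A_1 · (A_2 · A_3)) · (A_4 · (A_5 · A_6))) with cost 19914.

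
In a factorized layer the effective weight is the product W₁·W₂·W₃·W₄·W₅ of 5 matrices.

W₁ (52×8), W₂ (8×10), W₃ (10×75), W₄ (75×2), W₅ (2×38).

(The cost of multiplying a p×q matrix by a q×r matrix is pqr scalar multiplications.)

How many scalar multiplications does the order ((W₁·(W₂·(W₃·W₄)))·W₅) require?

6444

(W₃·W₄): 10×75 by 75×2 → 10×2, cost 10·75·2 = 1500
(W₂·(W₃·W₄)): 8×10 by 10×2 → 8×2, cost 8·10·2 = 160; cumulative 1660
(W₁·(W₂·(W₃·W₄))): 52×8 by 8×2 → 52×2, cost 52·8·2 = 832; cumulative 2492
((W₁·(W₂·(W₃·W₄)))·W₅): 52×2 by 2×38 → 52×38, cost 52·2·38 = 3952; cumulative 6444
Total: 6444 scalar multiplications.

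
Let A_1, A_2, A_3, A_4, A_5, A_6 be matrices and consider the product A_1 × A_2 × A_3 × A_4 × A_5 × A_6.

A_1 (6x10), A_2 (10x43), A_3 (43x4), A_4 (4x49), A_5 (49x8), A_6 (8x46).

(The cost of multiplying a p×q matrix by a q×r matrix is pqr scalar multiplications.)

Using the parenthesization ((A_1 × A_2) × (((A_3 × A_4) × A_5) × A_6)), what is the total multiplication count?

(A_1 × A_2): 6×10 by 10×43 → 6×43, cost 6·10·43 = 2580
(A_3 × A_4): 43×4 by 4×49 → 43×49, cost 43·4·49 = 8428
((A_3 × A_4) × A_5): 43×49 by 49×8 → 43×8, cost 43·49·8 = 16856; cumulative 25284
(((A_3 × A_4) × A_5) × A_6): 43×8 by 8×46 → 43×46, cost 43·8·46 = 15824; cumulative 41108
((A_1 × A_2) × (((A_3 × A_4) × A_5) × A_6)): 6×43 by 43×46 → 6×46, cost 6·43·46 = 11868; cumulative 55556
Total: 55556 scalar multiplications.

55556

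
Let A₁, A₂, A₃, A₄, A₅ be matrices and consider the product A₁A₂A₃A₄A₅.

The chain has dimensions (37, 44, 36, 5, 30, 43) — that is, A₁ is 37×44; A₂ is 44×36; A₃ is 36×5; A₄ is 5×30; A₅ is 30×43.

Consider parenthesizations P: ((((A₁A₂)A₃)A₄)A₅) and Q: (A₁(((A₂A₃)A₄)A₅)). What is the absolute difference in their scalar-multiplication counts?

22736

Order P = ((((A₁A₂)A₃)A₄)A₅): (A₁A₂): 37×44 by 44×36 → 37×36, cost 37·44·36 = 58608; ((A₁A₂)A₃): 37×36 by 36×5 → 37×5, cost 37·36·5 = 6660; cumulative 65268; (((A₁A₂)A₃)A₄): 37×5 by 5×30 → 37×30, cost 37·5·30 = 5550; cumulative 70818; ((((A₁A₂)A₃)A₄)A₅): 37×30 by 30×43 → 37×43, cost 37·30·43 = 47730; cumulative 118548. Total 118548.
Order Q = (A₁(((A₂A₃)A₄)A₅)): (A₂A₃): 44×36 by 36×5 → 44×5, cost 44·36·5 = 7920; ((A₂A₃)A₄): 44×5 by 5×30 → 44×30, cost 44·5·30 = 6600; cumulative 14520; (((A₂A₃)A₄)A₅): 44×30 by 30×43 → 44×43, cost 44·30·43 = 56760; cumulative 71280; (A₁(((A₂A₃)A₄)A₅)): 37×44 by 44×43 → 37×43, cost 37·44·43 = 70004; cumulative 141284. Total 141284.
Difference: |118548 − 141284| = 22736.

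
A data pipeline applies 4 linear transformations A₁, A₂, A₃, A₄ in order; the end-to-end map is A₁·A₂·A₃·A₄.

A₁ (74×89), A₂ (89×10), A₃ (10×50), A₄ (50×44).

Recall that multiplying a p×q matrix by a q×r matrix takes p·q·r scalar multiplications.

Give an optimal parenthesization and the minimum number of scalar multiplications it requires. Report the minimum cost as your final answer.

120420

Adjacent pairs: A₁A₂ = 74·89·10 = 65860; A₂A₃ = 89·10·50 = 44500; A₃A₄ = 10·50·44 = 22000.
Length 3: A₁..A₃: k=1: 0+44500+74·89·50=373800; k=2: 65860+0+74·10·50=102860 → min 102860 | A₂..A₄: k=2: 0+22000+89·10·44=61160; k=3: 44500+0+89·50·44=240300 → min 61160.
Length 4: A₁..A₄: k=1: 0+61160+74·89·44=350944; k=2: 65860+22000+74·10·44=120420; k=3: 102860+0+74·50·44=265660 → min 120420.
Optimal parenthesization: ((A₁·A₂)·(A₃·A₄)) with cost 120420.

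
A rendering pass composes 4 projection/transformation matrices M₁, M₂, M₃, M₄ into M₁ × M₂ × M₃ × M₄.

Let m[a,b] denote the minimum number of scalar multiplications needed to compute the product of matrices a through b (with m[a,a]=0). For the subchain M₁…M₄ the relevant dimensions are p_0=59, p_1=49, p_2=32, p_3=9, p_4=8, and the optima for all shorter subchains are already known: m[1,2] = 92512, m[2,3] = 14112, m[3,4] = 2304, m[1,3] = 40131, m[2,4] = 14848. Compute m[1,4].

37976

m[1,4] = min over k∈[1,3] of m[1,k]+m[k+1,4]+p_{0}·p_k·p_{4}.
k=1: 0 + 14848 + 59·49·8 = 37976; k=2: 92512 + 2304 + 59·32·8 = 109920; k=3: 40131 + 0 + 59·9·8 = 44379.
Minimum: 37976 at k=1.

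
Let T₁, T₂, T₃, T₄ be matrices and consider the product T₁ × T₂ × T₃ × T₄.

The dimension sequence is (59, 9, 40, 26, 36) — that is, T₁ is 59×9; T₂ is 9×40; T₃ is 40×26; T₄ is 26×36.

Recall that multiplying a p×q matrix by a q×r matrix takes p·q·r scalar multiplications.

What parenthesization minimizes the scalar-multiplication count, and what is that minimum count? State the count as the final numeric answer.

Adjacent pairs: T₁T₂ = 59·9·40 = 21240; T₂T₃ = 9·40·26 = 9360; T₃T₄ = 40·26·36 = 37440.
Length 3: T₁..T₃: k=1: 0+9360+59·9·26=23166; k=2: 21240+0+59·40·26=82600 → min 23166 | T₂..T₄: k=2: 0+37440+9·40·36=50400; k=3: 9360+0+9·26·36=17784 → min 17784.
Length 4: T₁..T₄: k=1: 0+17784+59·9·36=36900; k=2: 21240+37440+59·40·36=143640; k=3: 23166+0+59·26·36=78390 → min 36900.
Optimal parenthesization: (T₁ × ((T₂ × T₃) × T₄)) with cost 36900.

36900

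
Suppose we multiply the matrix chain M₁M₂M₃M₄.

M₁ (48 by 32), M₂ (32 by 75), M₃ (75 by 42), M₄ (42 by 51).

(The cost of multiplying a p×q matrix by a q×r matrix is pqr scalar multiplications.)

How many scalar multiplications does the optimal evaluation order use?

247680

Adjacent pairs: M₁M₂ = 48·32·75 = 115200; M₂M₃ = 32·75·42 = 100800; M₃M₄ = 75·42·51 = 160650.
Length 3: M₁..M₃: k=1: 0+100800+48·32·42=165312; k=2: 115200+0+48·75·42=266400 → min 165312 | M₂..M₄: k=2: 0+160650+32·75·51=283050; k=3: 100800+0+32·42·51=169344 → min 169344.
Length 4: M₁..M₄: k=1: 0+169344+48·32·51=247680; k=2: 115200+160650+48·75·51=459450; k=3: 165312+0+48·42·51=268128 → min 247680.
Optimal order: (M₁((M₂M₃)M₄)) with cost 247680.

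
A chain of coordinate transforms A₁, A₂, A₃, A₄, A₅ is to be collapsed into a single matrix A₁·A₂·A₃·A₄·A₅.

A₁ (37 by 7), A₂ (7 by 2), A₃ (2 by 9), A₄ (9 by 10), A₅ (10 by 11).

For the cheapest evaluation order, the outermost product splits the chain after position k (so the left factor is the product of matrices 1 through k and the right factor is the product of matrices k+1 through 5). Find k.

2

Adjacent pairs: A₁A₂ = 37·7·2 = 518; A₂A₃ = 7·2·9 = 126; A₃A₄ = 2·9·10 = 180; A₄A₅ = 9·10·11 = 990.
Length 3: A₁..A₃: k=1: 0+126+37·7·9=2457; k=2: 518+0+37·2·9=1184 → min 1184 | A₂..A₄: k=2: 0+180+7·2·10=320; k=3: 126+0+7·9·10=756 → min 320 | A₃..A₅: k=3: 0+990+2·9·11=1188; k=4: 180+0+2·10·11=400 → min 400.
Length 4: A₁..A₄: k=1: 0+320+37·7·10=2910; k=2: 518+180+37·2·10=1438; k=3: 1184+0+37·9·10=4514 → min 1438 | A₂..A₅: k=2: 0+400+7·2·11=554; k=3: 126+990+7·9·11=1809; k=4: 320+0+7·10·11=1090 → min 554.
Top-level splits: k=1: (A₁..A₁)·(A₂..A₅) → 0+554+37·7·11 = 3403; k=2: (A₁..A₂)·(A₃..A₅) → 518+400+37·2·11 = 1732; k=3: (A₁..A₃)·(A₄..A₅) → 1184+990+37·9·11 = 5837; k=4: (A₁..A₄)·(A₅..A₅) → 1438+0+37·10·11 = 5508.
Best split is after A₂, i.e. k = 2.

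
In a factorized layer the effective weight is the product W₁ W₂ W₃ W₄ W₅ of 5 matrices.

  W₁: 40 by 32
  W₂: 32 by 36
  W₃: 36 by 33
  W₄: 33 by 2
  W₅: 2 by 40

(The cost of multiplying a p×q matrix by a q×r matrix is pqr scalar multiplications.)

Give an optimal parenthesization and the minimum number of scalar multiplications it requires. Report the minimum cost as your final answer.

10440

Adjacent pairs: W₁W₂ = 40·32·36 = 46080; W₂W₃ = 32·36·33 = 38016; W₃W₄ = 36·33·2 = 2376; W₄W₅ = 33·2·40 = 2640.
Length 3: W₁..W₃: k=1: 0+38016+40·32·33=80256; k=2: 46080+0+40·36·33=93600 → min 80256 | W₂..W₄: k=2: 0+2376+32·36·2=4680; k=3: 38016+0+32·33·2=40128 → min 4680 | W₃..W₅: k=3: 0+2640+36·33·40=50160; k=4: 2376+0+36·2·40=5256 → min 5256.
Length 4: W₁..W₄: k=1: 0+4680+40·32·2=7240; k=2: 46080+2376+40·36·2=51336; k=3: 80256+0+40·33·2=82896 → min 7240 | W₂..W₅: k=2: 0+5256+32·36·40=51336; k=3: 38016+2640+32·33·40=82896; k=4: 4680+0+32·2·40=7240 → min 7240.
Length 5: W₁..W₅: k=1: 0+7240+40·32·40=58440; k=2: 46080+5256+40·36·40=108936; k=3: 80256+2640+40·33·40=135696; k=4: 7240+0+40·2·40=10440 → min 10440.
Optimal parenthesization: ((W₁ (W₂ (W₃ W₄))) W₅) with cost 10440.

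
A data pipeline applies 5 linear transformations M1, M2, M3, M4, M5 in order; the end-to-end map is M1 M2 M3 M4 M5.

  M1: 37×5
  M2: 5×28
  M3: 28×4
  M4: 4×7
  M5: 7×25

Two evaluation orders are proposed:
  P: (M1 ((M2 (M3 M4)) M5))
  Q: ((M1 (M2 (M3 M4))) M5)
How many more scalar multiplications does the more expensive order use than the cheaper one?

Order P = (M1 ((M2 (M3 M4)) M5)): (M3 M4): 28×4 by 4×7 → 28×7, cost 28·4·7 = 784; (M2 (M3 M4)): 5×28 by 28×7 → 5×7, cost 5·28·7 = 980; cumulative 1764; ((M2 (M3 M4)) M5): 5×7 by 7×25 → 5×25, cost 5·7·25 = 875; cumulative 2639; (M1 ((M2 (M3 M4)) M5)): 37×5 by 5×25 → 37×25, cost 37·5·25 = 4625; cumulative 7264. Total 7264.
Order Q = ((M1 (M2 (M3 M4))) M5): (M3 M4): 28×4 by 4×7 → 28×7, cost 28·4·7 = 784; (M2 (M3 M4)): 5×28 by 28×7 → 5×7, cost 5·28·7 = 980; cumulative 1764; (M1 (M2 (M3 M4))): 37×5 by 5×7 → 37×7, cost 37·5·7 = 1295; cumulative 3059; ((M1 (M2 (M3 M4))) M5): 37×7 by 7×25 → 37×25, cost 37·7·25 = 6475; cumulative 9534. Total 9534.
Difference: |7264 − 9534| = 2270.

2270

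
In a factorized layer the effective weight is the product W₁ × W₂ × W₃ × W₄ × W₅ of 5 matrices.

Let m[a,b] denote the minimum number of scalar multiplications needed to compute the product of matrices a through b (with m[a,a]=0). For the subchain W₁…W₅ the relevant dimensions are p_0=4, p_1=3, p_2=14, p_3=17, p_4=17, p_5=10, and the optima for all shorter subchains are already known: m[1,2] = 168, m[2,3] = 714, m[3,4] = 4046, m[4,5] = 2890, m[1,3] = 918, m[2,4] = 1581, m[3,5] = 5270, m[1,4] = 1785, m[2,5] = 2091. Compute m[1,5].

m[1,5] = min over k∈[1,4] of m[1,k]+m[k+1,5]+p_{0}·p_k·p_{5}.
k=1: 0 + 2091 + 4·3·10 = 2211; k=2: 168 + 5270 + 4·14·10 = 5998; k=3: 918 + 2890 + 4·17·10 = 4488; k=4: 1785 + 0 + 4·17·10 = 2465.
Minimum: 2211 at k=1.

2211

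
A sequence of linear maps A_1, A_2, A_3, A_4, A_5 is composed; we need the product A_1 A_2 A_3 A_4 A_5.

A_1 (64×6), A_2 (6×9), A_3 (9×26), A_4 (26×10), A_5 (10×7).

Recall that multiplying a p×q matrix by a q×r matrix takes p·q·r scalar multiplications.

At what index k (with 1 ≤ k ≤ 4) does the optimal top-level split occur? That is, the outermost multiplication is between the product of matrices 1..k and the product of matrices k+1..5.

Adjacent pairs: A_1A_2 = 64·6·9 = 3456; A_2A_3 = 6·9·26 = 1404; A_3A_4 = 9·26·10 = 2340; A_4A_5 = 26·10·7 = 1820.
Length 3: A_1..A_3: k=1: 0+1404+64·6·26=11388; k=2: 3456+0+64·9·26=18432 → min 11388 | A_2..A_4: k=2: 0+2340+6·9·10=2880; k=3: 1404+0+6·26·10=2964 → min 2880 | A_3..A_5: k=3: 0+1820+9·26·7=3458; k=4: 2340+0+9·10·7=2970 → min 2970.
Length 4: A_1..A_4: k=1: 0+2880+64·6·10=6720; k=2: 3456+2340+64·9·10=11556; k=3: 11388+0+64·26·10=28028 → min 6720 | A_2..A_5: k=2: 0+2970+6·9·7=3348; k=3: 1404+1820+6·26·7=4316; k=4: 2880+0+6·10·7=3300 → min 3300.
Top-level splits: k=1: (A_1..A_1)·(A_2..A_5) → 0+3300+64·6·7 = 5988; k=2: (A_1..A_2)·(A_3..A_5) → 3456+2970+64·9·7 = 10458; k=3: (A_1..A_3)·(A_4..A_5) → 11388+1820+64·26·7 = 24856; k=4: (A_1..A_4)·(A_5..A_5) → 6720+0+64·10·7 = 11200.
Best split is after A_1, i.e. k = 1.

1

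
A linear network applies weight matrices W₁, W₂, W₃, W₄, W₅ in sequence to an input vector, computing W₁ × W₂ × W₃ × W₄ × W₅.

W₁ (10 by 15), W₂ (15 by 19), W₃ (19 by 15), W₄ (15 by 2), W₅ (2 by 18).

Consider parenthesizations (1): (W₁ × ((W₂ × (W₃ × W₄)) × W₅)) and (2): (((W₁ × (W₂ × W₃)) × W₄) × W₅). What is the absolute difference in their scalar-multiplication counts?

Order (1) = (W₁ × ((W₂ × (W₃ × W₄)) × W₅)): (W₃ × W₄): 19×15 by 15×2 → 19×2, cost 19·15·2 = 570; (W₂ × (W₃ × W₄)): 15×19 by 19×2 → 15×2, cost 15·19·2 = 570; cumulative 1140; ((W₂ × (W₃ × W₄)) × W₅): 15×2 by 2×18 → 15×18, cost 15·2·18 = 540; cumulative 1680; (W₁ × ((W₂ × (W₃ × W₄)) × W₅)): 10×15 by 15×18 → 10×18, cost 10·15·18 = 2700; cumulative 4380. Total 4380.
Order (2) = (((W₁ × (W₂ × W₃)) × W₄) × W₅): (W₂ × W₃): 15×19 by 19×15 → 15×15, cost 15·19·15 = 4275; (W₁ × (W₂ × W₃)): 10×15 by 15×15 → 10×15, cost 10·15·15 = 2250; cumulative 6525; ((W₁ × (W₂ × W₃)) × W₄): 10×15 by 15×2 → 10×2, cost 10·15·2 = 300; cumulative 6825; (((W₁ × (W₂ × W₃)) × W₄) × W₅): 10×2 by 2×18 → 10×18, cost 10·2·18 = 360; cumulative 7185. Total 7185.
Difference: |4380 − 7185| = 2805.

2805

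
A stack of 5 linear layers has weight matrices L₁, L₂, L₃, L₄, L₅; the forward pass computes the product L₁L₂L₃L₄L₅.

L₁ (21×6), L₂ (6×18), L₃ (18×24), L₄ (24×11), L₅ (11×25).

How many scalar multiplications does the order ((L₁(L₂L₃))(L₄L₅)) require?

24816

(L₂L₃): 6×18 by 18×24 → 6×24, cost 6·18·24 = 2592
(L₁(L₂L₃)): 21×6 by 6×24 → 21×24, cost 21·6·24 = 3024; cumulative 5616
(L₄L₅): 24×11 by 11×25 → 24×25, cost 24·11·25 = 6600
((L₁(L₂L₃))(L₄L₅)): 21×24 by 24×25 → 21×25, cost 21·24·25 = 12600; cumulative 24816
Total: 24816 scalar multiplications.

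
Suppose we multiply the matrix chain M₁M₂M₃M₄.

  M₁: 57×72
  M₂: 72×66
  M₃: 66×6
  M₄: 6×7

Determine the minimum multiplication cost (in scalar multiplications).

Adjacent pairs: M₁M₂ = 57·72·66 = 270864; M₂M₃ = 72·66·6 = 28512; M₃M₄ = 66·6·7 = 2772.
Length 3: M₁..M₃: k=1: 0+28512+57·72·6=53136; k=2: 270864+0+57·66·6=293436 → min 53136 | M₂..M₄: k=2: 0+2772+72·66·7=36036; k=3: 28512+0+72·6·7=31536 → min 31536.
Length 4: M₁..M₄: k=1: 0+31536+57·72·7=60264; k=2: 270864+2772+57·66·7=299970; k=3: 53136+0+57·6·7=55530 → min 55530.
Optimal order: ((M₁(M₂M₃))M₄) with cost 55530.

55530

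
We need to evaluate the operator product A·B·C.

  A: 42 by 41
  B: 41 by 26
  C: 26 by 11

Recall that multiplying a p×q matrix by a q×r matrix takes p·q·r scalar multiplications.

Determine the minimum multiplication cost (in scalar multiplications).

Order (A·(B·C)): (B·C): 41×26 by 26×11 → 41×11, cost 41·26·11 = 11726; (A·(B·C)): 42×41 by 41×11 → 42×11, cost 42·41·11 = 18942; cumulative 30668. Total 30668.
Order ((A·B)·C): (A·B): 42×41 by 41×26 → 42×26, cost 42·41·26 = 44772; ((A·B)·C): 42×26 by 26×11 → 42×11, cost 42·26·11 = 12012; cumulative 56784. Total 56784.
Minimum: 30668.

30668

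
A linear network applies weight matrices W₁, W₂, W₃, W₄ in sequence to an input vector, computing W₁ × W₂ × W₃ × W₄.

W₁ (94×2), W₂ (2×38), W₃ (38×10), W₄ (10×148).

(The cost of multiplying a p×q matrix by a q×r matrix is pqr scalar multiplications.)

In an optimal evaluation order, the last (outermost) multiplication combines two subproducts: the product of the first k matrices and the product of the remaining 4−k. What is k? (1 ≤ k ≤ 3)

1

Adjacent pairs: W₁W₂ = 94·2·38 = 7144; W₂W₃ = 2·38·10 = 760; W₃W₄ = 38·10·148 = 56240.
Length 3: W₁..W₃: k=1: 0+760+94·2·10=2640; k=2: 7144+0+94·38·10=42864 → min 2640 | W₂..W₄: k=2: 0+56240+2·38·148=67488; k=3: 760+0+2·10·148=3720 → min 3720.
Top-level splits: k=1: (W₁..W₁)·(W₂..W₄) → 0+3720+94·2·148 = 31544; k=2: (W₁..W₂)·(W₃..W₄) → 7144+56240+94·38·148 = 592040; k=3: (W₁..W₃)·(W₄..W₄) → 2640+0+94·10·148 = 141760.
Best split is after W₁, i.e. k = 1.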